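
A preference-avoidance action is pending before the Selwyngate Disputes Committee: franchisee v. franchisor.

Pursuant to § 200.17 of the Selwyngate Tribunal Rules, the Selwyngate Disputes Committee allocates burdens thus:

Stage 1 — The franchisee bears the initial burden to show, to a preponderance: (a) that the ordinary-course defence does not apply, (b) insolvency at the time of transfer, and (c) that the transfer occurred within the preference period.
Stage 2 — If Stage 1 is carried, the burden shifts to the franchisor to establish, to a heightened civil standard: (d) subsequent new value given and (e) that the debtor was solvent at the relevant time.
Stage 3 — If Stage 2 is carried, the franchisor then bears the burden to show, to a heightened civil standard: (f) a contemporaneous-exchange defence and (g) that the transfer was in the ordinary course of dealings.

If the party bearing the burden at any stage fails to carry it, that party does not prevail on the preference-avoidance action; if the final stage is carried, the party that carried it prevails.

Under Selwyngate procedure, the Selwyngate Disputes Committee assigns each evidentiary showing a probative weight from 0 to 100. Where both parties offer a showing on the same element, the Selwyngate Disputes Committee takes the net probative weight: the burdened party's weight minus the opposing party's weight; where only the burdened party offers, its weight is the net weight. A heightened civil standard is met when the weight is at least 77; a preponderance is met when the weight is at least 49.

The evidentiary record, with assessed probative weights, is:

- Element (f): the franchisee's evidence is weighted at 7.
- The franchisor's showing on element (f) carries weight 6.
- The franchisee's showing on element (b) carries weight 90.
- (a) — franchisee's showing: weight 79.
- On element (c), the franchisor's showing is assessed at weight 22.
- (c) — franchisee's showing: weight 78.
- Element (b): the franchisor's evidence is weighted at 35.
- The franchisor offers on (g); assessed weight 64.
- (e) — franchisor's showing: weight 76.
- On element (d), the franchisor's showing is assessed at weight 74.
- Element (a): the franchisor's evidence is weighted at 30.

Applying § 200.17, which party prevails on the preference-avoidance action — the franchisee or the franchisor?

At Stage 1 the franchisee must meet a preponderance (weight is at least 49): on (a) the weight is 79 less the opposing 30 gives net 49, which does reach 49, so (a) meets the standard; on (b) the weight is 90 less the opposing 35 gives net 55, ≥ 49, so (b) meets the standard; on (c) the weight is 78 less the opposing 22 gives net 56, ≥ 49, so (c) meets the standard.
  The franchisee carries Stage 1; the franchisor now bears the burden.
At Stage 2 the franchisor must meet a heightened civil standard (weight is at least 77): on (d) the weight is 74, < 77, so (d) does not meet the standard; on (e) the weight is 76, which does not reach 77, so (e) does not meet the standard.
  Not every element is met, so the franchisor fails to carry Stage 2.
The franchisee prevails.

franchisee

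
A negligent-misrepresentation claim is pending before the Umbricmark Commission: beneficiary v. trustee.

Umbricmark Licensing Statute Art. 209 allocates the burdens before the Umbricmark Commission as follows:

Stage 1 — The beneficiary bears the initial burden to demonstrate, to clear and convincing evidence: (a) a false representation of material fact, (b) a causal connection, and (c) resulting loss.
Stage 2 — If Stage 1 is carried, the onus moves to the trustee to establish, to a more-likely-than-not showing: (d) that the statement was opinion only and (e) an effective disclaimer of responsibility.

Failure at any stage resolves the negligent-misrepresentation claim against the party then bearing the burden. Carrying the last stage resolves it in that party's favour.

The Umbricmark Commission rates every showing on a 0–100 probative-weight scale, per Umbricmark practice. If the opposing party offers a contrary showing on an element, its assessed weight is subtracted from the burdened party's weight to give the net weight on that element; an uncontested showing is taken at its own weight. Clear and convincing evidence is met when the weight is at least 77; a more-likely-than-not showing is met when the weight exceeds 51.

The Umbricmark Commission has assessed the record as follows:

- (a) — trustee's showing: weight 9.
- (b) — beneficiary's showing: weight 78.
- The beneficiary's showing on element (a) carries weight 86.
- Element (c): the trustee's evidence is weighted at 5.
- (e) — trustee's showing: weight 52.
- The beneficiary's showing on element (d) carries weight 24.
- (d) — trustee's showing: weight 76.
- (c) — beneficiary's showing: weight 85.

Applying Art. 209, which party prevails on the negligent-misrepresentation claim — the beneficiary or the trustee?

At Stage 1 the beneficiary must meet clear and convincing evidence (weight is at least 77): on (a) the weight is 86 less the opposing 9 gives net 77, which does reach 77, so (a) meets the standard; on (b) the weight is 78, ≥ 77, so (b) meets the standard; on (c) the weight is 85 less the opposing 5 gives net 80, which does reach 77, so (c) meets the standard.
  Stage 1 carried; the burden shifts to the trustee.
At Stage 2 the trustee must meet a more-likely-than-not showing (weight exceeds 51): on (d) the weight is 76 less the opposing 24 gives net 52, which does exceed 51, so (d) meets the standard; on (e) the weight is 52, > 51, so (e) meets the standard.
  The trustee carries the last stage.
Every stage carried; the trustee prevails.

trustee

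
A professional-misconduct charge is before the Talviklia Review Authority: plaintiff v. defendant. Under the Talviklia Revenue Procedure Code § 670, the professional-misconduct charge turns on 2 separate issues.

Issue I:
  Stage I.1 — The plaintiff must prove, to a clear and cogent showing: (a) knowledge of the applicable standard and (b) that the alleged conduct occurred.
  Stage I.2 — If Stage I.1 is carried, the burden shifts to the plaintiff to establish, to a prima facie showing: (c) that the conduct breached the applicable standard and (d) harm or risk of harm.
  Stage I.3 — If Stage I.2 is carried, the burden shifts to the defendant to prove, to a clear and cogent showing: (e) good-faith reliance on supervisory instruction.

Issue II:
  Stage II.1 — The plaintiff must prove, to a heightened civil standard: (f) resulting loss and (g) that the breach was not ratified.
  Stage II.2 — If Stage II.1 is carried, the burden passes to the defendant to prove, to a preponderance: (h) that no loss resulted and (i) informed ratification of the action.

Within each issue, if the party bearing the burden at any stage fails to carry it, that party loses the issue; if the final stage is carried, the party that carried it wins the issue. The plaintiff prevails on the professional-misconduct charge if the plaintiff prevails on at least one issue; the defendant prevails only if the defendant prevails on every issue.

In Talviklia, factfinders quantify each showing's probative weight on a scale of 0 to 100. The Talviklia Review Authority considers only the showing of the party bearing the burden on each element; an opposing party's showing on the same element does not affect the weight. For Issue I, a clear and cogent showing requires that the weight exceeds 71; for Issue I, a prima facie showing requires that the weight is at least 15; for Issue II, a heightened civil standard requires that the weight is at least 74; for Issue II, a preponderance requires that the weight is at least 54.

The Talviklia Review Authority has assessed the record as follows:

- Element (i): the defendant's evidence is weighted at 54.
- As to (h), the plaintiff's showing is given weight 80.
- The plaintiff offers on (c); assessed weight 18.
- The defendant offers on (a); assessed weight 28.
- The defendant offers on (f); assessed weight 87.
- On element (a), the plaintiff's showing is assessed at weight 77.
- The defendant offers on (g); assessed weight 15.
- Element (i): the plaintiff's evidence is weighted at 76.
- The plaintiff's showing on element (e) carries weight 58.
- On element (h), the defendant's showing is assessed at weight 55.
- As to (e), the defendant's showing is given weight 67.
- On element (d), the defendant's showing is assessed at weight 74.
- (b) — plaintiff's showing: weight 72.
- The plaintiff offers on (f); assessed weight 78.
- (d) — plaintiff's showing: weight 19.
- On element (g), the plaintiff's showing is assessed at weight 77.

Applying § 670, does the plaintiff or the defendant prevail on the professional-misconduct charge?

plaintiff

— Issue I —
At Stage I.1 the plaintiff must meet a clear and cogent showing (weight exceeds 71): on (a) the weight is 77 (the defendant's 28 is given no effect), > 71, so (a) meets the standard; on (b) the weight is 72, > 71, so (b) meets the standard.
  Stage I.1 is satisfied; the plaintiff continues to bear the burden.
At Stage I.2 the plaintiff must meet a prima facie showing (weight is at least 15): on (c) the weight is 18, ≥ 15, so (c) meets the standard; on (d) the weight is 19 (the defendant's 74 is given no effect), ≥ 15, so (d) meets the standard.
  Stage I.2 carried; the burden shifts to the defendant.
At Stage I.3 the defendant must meet a clear and cogent showing (weight exceeds 71): on (e) the weight is 67 (the plaintiff's 58 is given no effect), ≤ 71, so (e) does not meet the standard.
  Not every element is met, so the defendant fails to carry Stage I.3.
So the plaintiff prevails on this issue.
— Issue II —
Stage II.1 — burden on plaintiff; standard: a heightened civil standard (weight is at least 74).
    (f): 78 (defendant's 87 disregarded) ≥ 74 [met]
    (g): 77 (defendant's 15 disregarded) ≥ 74 [met]
  Stage II.1 is satisfied; the onus moves to the defendant.
Stage II.2 — burden on defendant; standard: a preponderance (weight is at least 54).
    (h): 55 (plaintiff's 80 disregarded) ≥ 54 [met]
    (i): 54 (plaintiff's 76 disregarded) ≥ 54 [met]
  All elements met at the final stage.
Every stage carried; the defendant prevails on this issue.
Per-issue: Issue I → plaintiff; Issue II → defendant. The plaintiff must prevail on at least one issue; overall, the plaintiff prevails.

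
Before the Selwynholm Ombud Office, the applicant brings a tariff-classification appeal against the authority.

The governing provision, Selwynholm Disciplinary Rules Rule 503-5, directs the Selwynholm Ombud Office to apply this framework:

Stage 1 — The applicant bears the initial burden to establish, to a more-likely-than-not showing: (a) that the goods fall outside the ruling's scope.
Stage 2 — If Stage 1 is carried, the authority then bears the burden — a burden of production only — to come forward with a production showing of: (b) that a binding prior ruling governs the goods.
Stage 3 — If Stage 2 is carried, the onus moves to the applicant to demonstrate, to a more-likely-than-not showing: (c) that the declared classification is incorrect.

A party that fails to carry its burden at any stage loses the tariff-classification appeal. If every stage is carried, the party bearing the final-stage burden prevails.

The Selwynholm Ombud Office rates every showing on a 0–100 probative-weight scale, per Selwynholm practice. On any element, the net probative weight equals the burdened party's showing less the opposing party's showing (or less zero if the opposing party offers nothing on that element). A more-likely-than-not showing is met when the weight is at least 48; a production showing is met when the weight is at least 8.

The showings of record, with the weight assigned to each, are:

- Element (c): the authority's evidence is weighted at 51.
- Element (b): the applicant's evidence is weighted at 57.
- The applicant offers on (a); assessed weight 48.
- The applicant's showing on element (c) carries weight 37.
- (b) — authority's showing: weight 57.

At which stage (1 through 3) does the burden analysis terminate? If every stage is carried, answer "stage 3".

Stage 1 (applicant, a more-likely-than-not showing, weight is at least 48): (a) 48 ≥ 48 — meets.
  Stage 1 carried; the burden shifts to the authority.
Stage 2 (authority, a production showing, weight is at least 8): (b) net 57−57=0 < 8 — fails.
  The authority does not carry Stage 2.
So the applicant prevails.

stage 2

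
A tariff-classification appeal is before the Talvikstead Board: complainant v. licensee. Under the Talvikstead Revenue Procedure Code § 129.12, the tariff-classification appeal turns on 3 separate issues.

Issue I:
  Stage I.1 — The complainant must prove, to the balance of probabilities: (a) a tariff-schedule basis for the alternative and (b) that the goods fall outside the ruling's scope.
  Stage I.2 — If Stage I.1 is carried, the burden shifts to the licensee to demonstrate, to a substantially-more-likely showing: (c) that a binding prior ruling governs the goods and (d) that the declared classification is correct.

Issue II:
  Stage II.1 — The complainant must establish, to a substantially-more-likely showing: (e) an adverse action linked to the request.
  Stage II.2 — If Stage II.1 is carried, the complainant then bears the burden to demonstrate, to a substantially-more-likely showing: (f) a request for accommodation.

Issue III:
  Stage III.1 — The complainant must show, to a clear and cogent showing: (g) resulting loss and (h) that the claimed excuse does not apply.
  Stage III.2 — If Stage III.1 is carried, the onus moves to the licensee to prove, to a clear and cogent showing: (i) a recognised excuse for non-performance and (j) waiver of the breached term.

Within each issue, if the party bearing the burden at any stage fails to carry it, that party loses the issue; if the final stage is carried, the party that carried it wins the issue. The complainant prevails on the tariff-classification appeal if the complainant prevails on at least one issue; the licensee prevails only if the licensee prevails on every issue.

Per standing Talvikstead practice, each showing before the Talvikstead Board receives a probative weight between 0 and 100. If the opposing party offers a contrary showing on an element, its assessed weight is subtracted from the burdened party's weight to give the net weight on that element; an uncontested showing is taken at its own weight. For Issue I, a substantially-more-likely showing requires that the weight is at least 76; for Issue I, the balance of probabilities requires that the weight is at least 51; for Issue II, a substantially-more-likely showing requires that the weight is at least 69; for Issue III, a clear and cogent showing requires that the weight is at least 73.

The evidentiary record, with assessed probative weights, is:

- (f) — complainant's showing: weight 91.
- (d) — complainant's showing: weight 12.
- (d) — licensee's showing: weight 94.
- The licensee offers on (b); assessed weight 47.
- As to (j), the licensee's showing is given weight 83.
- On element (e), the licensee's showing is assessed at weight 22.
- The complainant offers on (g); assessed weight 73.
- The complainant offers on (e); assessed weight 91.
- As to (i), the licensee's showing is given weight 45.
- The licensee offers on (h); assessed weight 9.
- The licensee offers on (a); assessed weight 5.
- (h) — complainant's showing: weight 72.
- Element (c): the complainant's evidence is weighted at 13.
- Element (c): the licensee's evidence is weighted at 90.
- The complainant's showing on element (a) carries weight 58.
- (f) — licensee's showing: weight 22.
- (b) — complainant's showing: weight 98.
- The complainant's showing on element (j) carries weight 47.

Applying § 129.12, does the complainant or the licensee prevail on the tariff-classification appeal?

— Issue I —
Stage I.1 (complainant, the balance of probabilities, weight is at least 51): (a) net 58−5=53 ≥ 51 — meets; (b) net 98−47=51 ≥ 51 — meets.
  Stage I.1 is satisfied; the onus moves to the licensee.
Stage I.2 (licensee, a substantially-more-likely showing, weight is at least 76): (c) net 90−13=77 ≥ 76 — meets; (d) net 94−12=82 ≥ 76 — meets.
  Stage I.2 carried; the final stage is satisfied.
With every stage satisfied, the licensee prevails on this issue.
— Issue II —
Stage II.1 (complainant, a substantially-more-likely showing, weight is at least 69): (e) net 91−22=69 ≥ 69 — meets.
  Stage II.1 carried; the burden remains with the complainant.
Stage II.2 (complainant, a substantially-more-likely showing, weight is at least 69): (f) net 91−22=69 ≥ 69 — meets.
  All elements met at the final stage.
Every stage carried; the complainant prevails on this issue.
— Issue III —
Stage III.1 (complainant, a clear and cogent showing, weight is at least 73): (g) 73 ≥ 73 — meets; (h) net 72−9=63 < 73 — fails.
  Not every element is met, so the complainant fails to carry Stage III.1.
So the licensee prevails on this issue.
Per-issue: Issue I → licensee; Issue II → complainant; Issue III → licensee. The complainant must prevail on at least one issue; overall, the complainant prevails.

complainant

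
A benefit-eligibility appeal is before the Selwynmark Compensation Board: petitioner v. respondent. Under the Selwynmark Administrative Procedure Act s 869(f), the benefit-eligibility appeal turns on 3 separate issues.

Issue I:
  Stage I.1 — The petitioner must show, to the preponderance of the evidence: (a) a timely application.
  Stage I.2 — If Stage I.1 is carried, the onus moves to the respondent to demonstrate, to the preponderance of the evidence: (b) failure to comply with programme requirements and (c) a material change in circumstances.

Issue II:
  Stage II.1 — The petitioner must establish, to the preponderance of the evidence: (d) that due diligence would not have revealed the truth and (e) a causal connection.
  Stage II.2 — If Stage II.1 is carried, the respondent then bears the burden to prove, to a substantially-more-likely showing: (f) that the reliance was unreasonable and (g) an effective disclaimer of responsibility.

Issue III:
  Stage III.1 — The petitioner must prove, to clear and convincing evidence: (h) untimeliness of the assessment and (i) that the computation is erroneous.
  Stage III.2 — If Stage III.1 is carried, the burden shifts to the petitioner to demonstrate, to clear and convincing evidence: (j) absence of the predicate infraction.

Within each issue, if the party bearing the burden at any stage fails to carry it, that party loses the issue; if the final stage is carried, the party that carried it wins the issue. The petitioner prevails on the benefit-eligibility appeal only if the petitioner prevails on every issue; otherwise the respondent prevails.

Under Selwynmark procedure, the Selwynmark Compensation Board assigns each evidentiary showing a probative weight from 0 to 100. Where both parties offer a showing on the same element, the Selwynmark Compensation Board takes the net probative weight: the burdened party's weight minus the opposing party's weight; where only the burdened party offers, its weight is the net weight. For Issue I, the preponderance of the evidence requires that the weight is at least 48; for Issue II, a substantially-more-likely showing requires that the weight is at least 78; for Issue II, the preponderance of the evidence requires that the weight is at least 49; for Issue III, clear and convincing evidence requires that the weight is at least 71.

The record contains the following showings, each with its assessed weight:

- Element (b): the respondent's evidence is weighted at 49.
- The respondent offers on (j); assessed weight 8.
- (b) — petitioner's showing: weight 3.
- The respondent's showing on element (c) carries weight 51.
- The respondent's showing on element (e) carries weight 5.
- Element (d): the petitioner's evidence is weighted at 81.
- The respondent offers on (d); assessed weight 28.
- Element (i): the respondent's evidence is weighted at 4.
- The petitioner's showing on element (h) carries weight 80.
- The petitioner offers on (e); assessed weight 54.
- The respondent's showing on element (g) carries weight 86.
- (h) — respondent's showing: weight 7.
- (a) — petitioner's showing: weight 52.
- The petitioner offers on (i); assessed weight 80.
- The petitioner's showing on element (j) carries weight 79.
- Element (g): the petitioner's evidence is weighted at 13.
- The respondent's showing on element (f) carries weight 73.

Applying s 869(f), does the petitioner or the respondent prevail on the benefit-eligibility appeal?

— Issue I —
Stage I.1 (petitioner, the preponderance of the evidence, weight is at least 48): (a) 52 ≥ 48 — meets.
  The petitioner carries Stage I.1; the respondent now bears the burden.
Stage I.2 (respondent, the preponderance of the evidence, weight is at least 48): (b) net 49−3=46 < 48 — fails; (c) 51 ≥ 48 — meets.
  Not every element is met, so the respondent fails to carry Stage I.2.
The analysis ends at Stage I.2; the petitioner prevails on this issue.
— Issue II —
Stage II.1 (petitioner, the preponderance of the evidence, weight is at least 49): (d) net 81−28=53 ≥ 49 — meets; (e) net 54−5=49 ≥ 49 — meets.
  Stage II.1 is satisfied; the onus moves to the respondent.
Stage II.2 (respondent, a substantially-more-likely showing, weight is at least 78): (f) 73 < 78 — fails; (g) net 86−13=73 < 78 — fails.
  Stage II.2 not carried; the respondent fails its burden.
The analysis ends at Stage II.2; the petitioner prevails on this issue.
— Issue III —
At Stage III.1 the petitioner must meet clear and convincing evidence (weight is at least 71): on (h) the weight is 80 less the opposing 7 gives net 73, which does reach 71, so (h) meets the standard; on (i) the weight is 80 less the opposing 4 gives net 76, which does reach 71, so (i) meets the standard.
  Stage III.1 is satisfied; the petitioner continues to bear the burden.
At Stage III.2 the petitioner must meet clear and convincing evidence (weight is at least 71): on (j) the weight is 79 less the opposing 8 gives net 71, ≥ 71, so (j) meets the standard.
  Stage III.2 carried; the final stage is satisfied.
With every stage satisfied, the petitioner prevails on this issue.
Per-issue: Issue I → petitioner; Issue II → petitioner; Issue III → petitioner. The petitioner must prevail on every issue; overall, the petitioner prevails.

petitioner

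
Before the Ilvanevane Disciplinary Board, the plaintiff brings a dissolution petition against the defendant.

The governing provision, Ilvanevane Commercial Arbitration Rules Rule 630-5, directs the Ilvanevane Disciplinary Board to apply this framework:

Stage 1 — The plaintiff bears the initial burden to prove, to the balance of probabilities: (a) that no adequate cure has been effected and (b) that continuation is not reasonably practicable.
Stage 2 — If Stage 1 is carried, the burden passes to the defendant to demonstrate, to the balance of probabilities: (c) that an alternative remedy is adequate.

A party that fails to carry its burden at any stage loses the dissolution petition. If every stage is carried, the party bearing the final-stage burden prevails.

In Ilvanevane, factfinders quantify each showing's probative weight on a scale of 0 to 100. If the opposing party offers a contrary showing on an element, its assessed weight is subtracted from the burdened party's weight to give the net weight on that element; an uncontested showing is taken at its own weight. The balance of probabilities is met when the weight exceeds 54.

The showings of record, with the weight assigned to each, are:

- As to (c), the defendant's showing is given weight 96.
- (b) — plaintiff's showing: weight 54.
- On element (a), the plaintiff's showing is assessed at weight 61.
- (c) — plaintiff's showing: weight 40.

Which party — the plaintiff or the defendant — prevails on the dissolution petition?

defendant

At Stage 1 the plaintiff must meet the balance of probabilities (weight exceeds 54): on (a) the weight is 61, which does exceed 54, so (a) meets the standard; on (b) the weight is 54, ≤ 54, so (b) does not meet the standard.
  Stage 1 not carried; the plaintiff fails its burden.
So the defendant prevails.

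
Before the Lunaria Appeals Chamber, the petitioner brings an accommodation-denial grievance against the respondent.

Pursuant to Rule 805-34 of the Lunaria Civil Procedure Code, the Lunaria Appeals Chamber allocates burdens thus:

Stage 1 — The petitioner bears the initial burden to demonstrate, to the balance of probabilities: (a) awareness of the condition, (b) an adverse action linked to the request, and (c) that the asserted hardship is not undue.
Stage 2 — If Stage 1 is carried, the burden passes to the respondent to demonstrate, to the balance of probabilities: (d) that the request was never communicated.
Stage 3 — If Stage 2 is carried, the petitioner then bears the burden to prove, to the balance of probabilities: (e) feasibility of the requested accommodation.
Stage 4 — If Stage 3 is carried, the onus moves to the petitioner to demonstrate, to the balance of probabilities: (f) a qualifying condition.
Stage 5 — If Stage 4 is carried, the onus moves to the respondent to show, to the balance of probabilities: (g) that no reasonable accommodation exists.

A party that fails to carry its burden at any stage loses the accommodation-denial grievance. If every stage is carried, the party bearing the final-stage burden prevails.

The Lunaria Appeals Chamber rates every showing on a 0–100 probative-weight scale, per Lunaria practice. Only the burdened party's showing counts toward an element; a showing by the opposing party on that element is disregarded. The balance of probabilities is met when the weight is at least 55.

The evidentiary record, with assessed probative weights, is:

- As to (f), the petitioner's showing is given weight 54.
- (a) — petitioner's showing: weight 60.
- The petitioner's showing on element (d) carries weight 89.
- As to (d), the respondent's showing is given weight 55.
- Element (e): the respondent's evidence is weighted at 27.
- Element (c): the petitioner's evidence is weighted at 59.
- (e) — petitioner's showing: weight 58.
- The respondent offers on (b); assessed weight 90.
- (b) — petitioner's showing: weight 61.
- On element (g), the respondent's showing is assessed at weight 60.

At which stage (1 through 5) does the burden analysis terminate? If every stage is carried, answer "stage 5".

stage 4

Stage 1 (petitioner, the balance of probabilities, weight is at least 55): (a) 60 ≥ 55 — meets; (b) 61 (respondent's 90 disregarded) ≥ 55 — meets; (c) 59 ≥ 55 — meets.
  All elements met. The burden passes to the respondent.
Stage 2 (respondent, the balance of probabilities, weight is at least 55): (d) 55 (petitioner's 89 disregarded) ≥ 55 — meets.
  Stage 2 is satisfied; the onus moves to the petitioner.
Stage 3 (petitioner, the balance of probabilities, weight is at least 55): (e) 58 (respondent's 27 disregarded) ≥ 55 — meets.
  Stage 3 carried; the burden remains with the petitioner.
Stage 4 (petitioner, the balance of probabilities, weight is at least 55): (f) 54 < 55 — fails.
  Stage 4 not carried; the petitioner fails its burden.
The analysis ends at Stage 4; the respondent prevails.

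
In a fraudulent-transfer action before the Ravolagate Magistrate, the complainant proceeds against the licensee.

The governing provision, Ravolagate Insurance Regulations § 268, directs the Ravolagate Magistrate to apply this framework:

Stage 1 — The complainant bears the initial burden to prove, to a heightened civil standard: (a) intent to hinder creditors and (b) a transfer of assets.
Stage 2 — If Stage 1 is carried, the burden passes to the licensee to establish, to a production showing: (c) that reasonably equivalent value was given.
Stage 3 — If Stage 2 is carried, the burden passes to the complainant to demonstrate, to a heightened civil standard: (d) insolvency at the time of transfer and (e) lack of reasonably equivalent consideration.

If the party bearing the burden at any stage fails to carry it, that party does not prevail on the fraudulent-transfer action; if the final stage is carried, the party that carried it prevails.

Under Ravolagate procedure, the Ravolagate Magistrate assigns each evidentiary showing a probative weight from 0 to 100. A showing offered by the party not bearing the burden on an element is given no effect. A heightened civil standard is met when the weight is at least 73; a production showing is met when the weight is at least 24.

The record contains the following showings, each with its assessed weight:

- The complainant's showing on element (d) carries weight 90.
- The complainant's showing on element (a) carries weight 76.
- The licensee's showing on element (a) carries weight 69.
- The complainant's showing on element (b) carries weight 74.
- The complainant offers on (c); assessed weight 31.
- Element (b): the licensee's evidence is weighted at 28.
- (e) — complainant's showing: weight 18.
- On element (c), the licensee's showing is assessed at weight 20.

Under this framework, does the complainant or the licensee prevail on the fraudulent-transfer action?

complainant

Stage 1 (complainant, a heightened civil standard, weight is at least 73): (a) 76 (licensee's 69 disregarded) ≥ 73 — meets; (b) 74 (licensee's 28 disregarded) ≥ 73 — meets.
  Stage 1 is satisfied; the onus moves to the licensee.
Stage 2 (licensee, a production showing, weight is at least 24): (c) 20 (complainant's 31 disregarded) < 24 — fails.
  The licensee does not carry Stage 2.
The complainant prevails.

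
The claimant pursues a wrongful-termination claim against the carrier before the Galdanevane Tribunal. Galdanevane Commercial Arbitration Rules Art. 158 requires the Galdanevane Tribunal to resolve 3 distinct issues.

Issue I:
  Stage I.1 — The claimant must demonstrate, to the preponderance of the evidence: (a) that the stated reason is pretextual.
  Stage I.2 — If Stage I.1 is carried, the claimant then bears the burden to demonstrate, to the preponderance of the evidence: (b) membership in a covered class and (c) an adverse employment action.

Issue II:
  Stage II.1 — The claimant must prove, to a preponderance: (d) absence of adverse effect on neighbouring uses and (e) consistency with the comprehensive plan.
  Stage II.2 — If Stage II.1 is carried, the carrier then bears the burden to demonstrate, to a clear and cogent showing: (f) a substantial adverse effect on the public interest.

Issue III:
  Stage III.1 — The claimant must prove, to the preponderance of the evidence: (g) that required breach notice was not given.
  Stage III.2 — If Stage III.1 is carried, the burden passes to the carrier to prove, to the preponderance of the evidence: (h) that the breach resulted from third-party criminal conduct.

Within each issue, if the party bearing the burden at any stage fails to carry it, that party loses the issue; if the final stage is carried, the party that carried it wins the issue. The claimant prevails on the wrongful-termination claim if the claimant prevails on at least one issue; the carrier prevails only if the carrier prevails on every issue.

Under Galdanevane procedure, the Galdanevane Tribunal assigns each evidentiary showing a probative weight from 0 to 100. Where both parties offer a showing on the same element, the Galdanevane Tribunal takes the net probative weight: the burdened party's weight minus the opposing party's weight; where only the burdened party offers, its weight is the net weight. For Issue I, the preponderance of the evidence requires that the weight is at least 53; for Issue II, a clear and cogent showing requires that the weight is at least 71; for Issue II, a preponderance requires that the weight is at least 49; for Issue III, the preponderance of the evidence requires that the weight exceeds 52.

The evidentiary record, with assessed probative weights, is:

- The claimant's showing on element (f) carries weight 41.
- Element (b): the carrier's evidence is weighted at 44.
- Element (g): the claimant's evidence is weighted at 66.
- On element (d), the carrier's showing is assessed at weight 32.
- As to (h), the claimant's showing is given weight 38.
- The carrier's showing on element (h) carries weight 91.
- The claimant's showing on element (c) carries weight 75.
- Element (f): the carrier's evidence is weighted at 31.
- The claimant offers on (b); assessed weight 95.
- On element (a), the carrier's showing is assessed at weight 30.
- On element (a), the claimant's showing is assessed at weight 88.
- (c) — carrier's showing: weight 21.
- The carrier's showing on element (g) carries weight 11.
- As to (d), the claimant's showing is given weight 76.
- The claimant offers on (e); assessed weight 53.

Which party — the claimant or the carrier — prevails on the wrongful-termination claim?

carrier

— Issue I —
Stage I.1 (claimant, the preponderance of the evidence, weight is at least 53): (a) net 88−30=58 ≥ 53 — meets.
  Stage I.1 is satisfied; the claimant continues to bear the burden.
Stage I.2 (claimant, the preponderance of the evidence, weight is at least 53): (b) net 95−44=51 < 53 — fails; (c) net 75−21=54 ≥ 53 — meets.
  Not every element is met, so the claimant fails to carry Stage I.2.
So the carrier prevails on this issue.
— Issue II —
Stage II.1 (claimant, a preponderance, weight is at least 49): (d) net 76−32=44 < 49 — fails; (e) 53 ≥ 49 — meets.
  Stage II.1 not carried; the claimant fails its burden.
So the carrier prevails on this issue.
— Issue III —
Stage III.1 (claimant, the preponderance of the evidence, weight exceeds 52): (g) net 66−11=55 > 52 — meets.
  Stage III.1 carried; the burden shifts to the carrier.
Stage III.2 (carrier, the preponderance of the evidence, weight exceeds 52): (h) net 91−38=53 > 52 — meets.
  The carrier carries the last stage.
All stages carried — the carrier prevails on this issue.
Per-issue: Issue I → carrier; Issue II → carrier; Issue III → carrier. The claimant must prevail on at least one issue; overall, the carrier prevails.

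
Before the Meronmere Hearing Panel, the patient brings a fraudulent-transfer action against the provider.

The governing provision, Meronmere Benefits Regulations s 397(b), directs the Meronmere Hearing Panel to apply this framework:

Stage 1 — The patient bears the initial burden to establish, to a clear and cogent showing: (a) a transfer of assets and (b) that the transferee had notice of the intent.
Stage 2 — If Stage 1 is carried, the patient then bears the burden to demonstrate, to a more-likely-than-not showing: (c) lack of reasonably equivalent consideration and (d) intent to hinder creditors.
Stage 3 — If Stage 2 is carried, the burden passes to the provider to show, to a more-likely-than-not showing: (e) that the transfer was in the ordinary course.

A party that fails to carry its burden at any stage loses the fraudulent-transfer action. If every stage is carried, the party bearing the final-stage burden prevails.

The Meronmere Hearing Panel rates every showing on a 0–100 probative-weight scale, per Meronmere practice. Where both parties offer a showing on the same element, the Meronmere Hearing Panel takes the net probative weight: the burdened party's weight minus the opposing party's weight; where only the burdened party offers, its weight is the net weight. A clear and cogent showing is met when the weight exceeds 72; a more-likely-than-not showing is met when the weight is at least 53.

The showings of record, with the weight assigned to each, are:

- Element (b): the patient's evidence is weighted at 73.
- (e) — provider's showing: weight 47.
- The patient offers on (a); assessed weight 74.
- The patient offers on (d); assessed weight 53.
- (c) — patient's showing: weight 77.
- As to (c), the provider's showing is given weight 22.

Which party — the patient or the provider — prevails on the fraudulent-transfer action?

Stage 1 (patient, a clear and cogent showing, weight exceeds 72): (a) 74 > 72 — meets; (b) 73 > 72 — meets.
  Stage 1 carried; the burden remains with the patient.
Stage 2 (patient, a more-likely-than-not showing, weight is at least 53): (c) net 77−22=55 ≥ 53 — meets; (d) 53 ≥ 53 — meets.
  Stage 2 carried; the burden shifts to the provider.
Stage 3 (provider, a more-likely-than-not showing, weight is at least 53): (e) 47 < 53 — fails.
  Stage 3 not carried; the provider fails its burden.
The patient prevails.

patient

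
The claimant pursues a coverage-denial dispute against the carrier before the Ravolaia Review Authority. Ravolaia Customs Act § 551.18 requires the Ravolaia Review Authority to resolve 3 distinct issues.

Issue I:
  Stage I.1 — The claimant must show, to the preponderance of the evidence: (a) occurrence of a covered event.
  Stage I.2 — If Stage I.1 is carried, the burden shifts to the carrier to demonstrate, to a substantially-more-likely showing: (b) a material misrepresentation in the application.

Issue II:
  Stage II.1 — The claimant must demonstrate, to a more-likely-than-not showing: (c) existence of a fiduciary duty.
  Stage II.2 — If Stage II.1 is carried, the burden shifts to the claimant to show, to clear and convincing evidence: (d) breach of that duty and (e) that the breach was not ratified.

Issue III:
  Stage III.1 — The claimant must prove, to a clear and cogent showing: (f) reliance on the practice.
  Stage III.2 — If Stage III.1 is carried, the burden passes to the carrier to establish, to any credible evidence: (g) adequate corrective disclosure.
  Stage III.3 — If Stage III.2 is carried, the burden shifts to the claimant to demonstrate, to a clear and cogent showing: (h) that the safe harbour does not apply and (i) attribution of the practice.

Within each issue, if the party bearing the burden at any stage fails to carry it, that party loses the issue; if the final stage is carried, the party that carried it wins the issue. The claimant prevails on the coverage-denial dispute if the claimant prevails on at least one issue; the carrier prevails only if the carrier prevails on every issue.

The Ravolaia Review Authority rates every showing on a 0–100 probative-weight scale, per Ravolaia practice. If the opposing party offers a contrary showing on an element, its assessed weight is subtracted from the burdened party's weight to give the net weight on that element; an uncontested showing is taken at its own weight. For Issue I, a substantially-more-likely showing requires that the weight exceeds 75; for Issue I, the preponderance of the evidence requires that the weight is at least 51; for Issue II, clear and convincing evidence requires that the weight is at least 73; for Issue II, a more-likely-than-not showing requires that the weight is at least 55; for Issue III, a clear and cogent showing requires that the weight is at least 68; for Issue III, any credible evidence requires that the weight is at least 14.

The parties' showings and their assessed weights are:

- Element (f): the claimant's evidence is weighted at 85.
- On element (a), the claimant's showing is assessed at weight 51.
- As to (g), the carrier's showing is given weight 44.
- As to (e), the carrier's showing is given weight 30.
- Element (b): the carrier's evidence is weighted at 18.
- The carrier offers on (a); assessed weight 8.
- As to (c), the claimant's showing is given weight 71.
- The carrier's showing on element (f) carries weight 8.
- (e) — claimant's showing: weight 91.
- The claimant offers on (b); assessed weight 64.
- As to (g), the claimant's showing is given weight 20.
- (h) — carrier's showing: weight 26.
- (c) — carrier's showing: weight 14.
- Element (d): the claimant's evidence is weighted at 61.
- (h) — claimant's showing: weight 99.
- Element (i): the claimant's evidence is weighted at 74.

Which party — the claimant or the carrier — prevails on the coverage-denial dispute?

— Issue I —
Stage I.1 (claimant, the preponderance of the evidence, weight is at least 51): (a) net 51−8=43 < 51 — fails.
  Not every element is met, so the claimant fails to carry Stage I.1.
So the carrier prevails on this issue.
— Issue II —
Stage II.1 (claimant, a more-likely-than-not showing, weight is at least 55): (c) net 71−14=57 ≥ 55 — meets.
  Stage II.1 is satisfied; the claimant continues to bear the burden.
Stage II.2 (claimant, clear and convincing evidence, weight is at least 73): (d) 61 < 73 — fails; (e) net 91−30=61 < 73 — fails.
  Stage II.2 not carried; the claimant fails its burden.
So the carrier prevails on this issue.
— Issue III —
Stage III.1 — burden on claimant; standard: a clear and cogent showing (weight is at least 68).
    (f): 85 − 8 = 77 ≥ 68 [met]
  The claimant carries Stage III.1; the carrier now bears the burden.
Stage III.2 — burden on carrier; standard: any credible evidence (weight is at least 14).
    (g): 44 − 20 = 24 ≥ 14 [met]
  All elements met. The burden passes to the claimant.
Stage III.3 — burden on claimant; standard: a clear and cogent showing (weight is at least 68).
    (h): 99 − 26 = 73 ≥ 68 [met]
    (i): 74 ≥ 68 [met]
  All elements met at the final stage.
With every stage satisfied, the claimant prevails on this issue.
Per-issue: Issue I → carrier; Issue II → carrier; Issue III → claimant. The claimant must prevail on at least one issue; overall, the claimant prevails.

claimant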